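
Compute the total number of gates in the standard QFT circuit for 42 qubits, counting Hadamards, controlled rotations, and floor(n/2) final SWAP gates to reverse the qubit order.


Hadamard gates: 42
Controlled rotations: n*(n-1)/2 = 42*41/2 = 861
SWAP gates: floor(n/2) = floor(42/2) = 21
Total = 42 + 861 + 21
= 924

924


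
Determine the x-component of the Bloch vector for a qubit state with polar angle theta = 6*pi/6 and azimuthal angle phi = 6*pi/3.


theta = 3.1416, phi = 6.2832
r_x = sin(theta)*cos(phi) = 0.0000 * 1.0000
r_x = 0.0000

0.0000


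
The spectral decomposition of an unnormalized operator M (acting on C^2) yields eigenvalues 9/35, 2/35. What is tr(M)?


tr(M) = sum of eigenvalues
= 9/35 + 2/35
= 11/35
= 0.3143

0.3143


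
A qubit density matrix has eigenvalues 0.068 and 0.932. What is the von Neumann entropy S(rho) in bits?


S = -p*log2(p) - (1-p)*log2(1-p)
p = 0.0680, 1-p = 0.9320
= -0.0680 * log2(0.0680) - 0.9320 * log2(0.9320)
= -(-0.2637) - (-0.0947)
= 0.3584

0.3584


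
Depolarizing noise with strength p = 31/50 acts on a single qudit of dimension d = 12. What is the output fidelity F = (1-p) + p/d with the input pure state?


F = (1-p) + p/d
= (1 - 0.6200) + 0.6200/12
= 0.3800 + 0.0517
= 0.4317

0.4317


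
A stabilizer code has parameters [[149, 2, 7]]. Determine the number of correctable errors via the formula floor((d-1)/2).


Code parameters: [[149, 2, 7]], distance d = 7.
Number of correctable errors = floor((d-1)/2)
= floor((7 - 1)/2)
= floor(6/2)
= 3

3


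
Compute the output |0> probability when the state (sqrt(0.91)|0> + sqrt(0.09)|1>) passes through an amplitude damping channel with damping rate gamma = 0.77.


For amplitude damping with parameter gamma on state sqrt(a)|0> + sqrt(b)|1>:
alpha^2 = 0.91, beta^2 = 0.09
P(|0>) = alpha^2 + gamma * beta^2
= 0.91 + 0.77 * 0.09
= 0.91 + 0.0693
= 0.9793

0.9793


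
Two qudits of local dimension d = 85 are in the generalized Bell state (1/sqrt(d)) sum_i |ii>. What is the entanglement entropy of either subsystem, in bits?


For a maximally entangled state in d x d:
S = log2(d) = log2(85)
= 6.4094

6.4094


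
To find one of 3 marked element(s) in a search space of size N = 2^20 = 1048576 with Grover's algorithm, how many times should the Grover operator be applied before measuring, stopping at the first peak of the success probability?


After j Grover iterations the success probability is P(j) = sin^2((2j+1)*theta), where sin(theta) = sqrt(k/N).
N = 2^20 = 1048576, k = 3
sin(theta) = sqrt(k/N) = 0.001691455867
theta = arcsin(sqrt(k/N)) = 0.001691456673 rad
P(j) reaches its first maximum when (2j+1)*theta is as close as possible to pi/2, i.e. j = round(pi/(4*theta) - 1/2).
pi/(4*theta) - 1/2 = 463.8324
(For comparison, the common estimate pi/4 * sqrt(N/k) = 464.3326; the exact maximiser is used here.)
Optimal iterations = 464

464


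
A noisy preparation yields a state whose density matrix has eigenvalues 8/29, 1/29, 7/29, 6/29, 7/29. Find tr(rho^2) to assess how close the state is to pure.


tr(rho^2) = sum of eigenvalues squared
= (8/29)^2 + (1/29)^2 + (7/29)^2 + (6/29)^2 + (7/29)^2
= (64 + 1 + 49 + 36 + 49) / 841
= 199/841
= 0.2366

0.2366


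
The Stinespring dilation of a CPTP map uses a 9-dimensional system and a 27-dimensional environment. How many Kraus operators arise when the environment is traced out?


Tracing out the environment in an orthonormal basis {|i>_E} gives Kraus operators K_i = <i|_E U |0>_E.
Number of Kraus operators = dim(H_env) = d_env
= 27

27


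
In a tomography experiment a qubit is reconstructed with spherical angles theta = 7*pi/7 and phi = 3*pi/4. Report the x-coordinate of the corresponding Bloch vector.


theta = 3.1416, phi = 2.3562
r_x = sin(theta)*cos(phi) = 0.0000 * -0.7071
r_x = 0.0000

0.0000


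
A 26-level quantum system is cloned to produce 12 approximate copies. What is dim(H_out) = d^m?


Output space = H^(tensor 12) where dim(H) = 26
dim = 26^12
= 676 (after 2 factors)
= 17576 (after 3 factors)
= 456976 (after 4 factors)
= 11881376 (after 5 factors)
= 308915776 (after 6 factors)
= 8031810176 (after 7 factors)
= 208827064576 (after 8 factors)
= 5429503678976 (after 9 factors)
= 141167095653376 (after 10 factors)
= 3670344486987776 (after 11 factors)
= 95428956661682176 (after 12 factors)
= 95428956661682176

95428956661682176


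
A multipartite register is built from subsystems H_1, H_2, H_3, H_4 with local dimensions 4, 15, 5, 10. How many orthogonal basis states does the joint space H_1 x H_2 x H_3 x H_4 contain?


dim(H_1 x H_2 x H_3 x H_4) = 4 * 15 * 5 * 10
= 60 * 5 * 10
= 300 * 10
= 3000

3000


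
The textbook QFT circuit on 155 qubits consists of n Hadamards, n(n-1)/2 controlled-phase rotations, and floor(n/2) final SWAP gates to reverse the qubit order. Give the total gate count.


Hadamard gates: 155
Controlled rotations: n*(n-1)/2 = 155*154/2 = 11935
SWAP gates: floor(n/2) = floor(155/2) = 77
Total = 155 + 11935 + 77
= 12167

12167


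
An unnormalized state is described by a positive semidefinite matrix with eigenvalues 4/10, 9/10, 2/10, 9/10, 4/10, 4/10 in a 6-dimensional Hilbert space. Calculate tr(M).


tr(M) = sum of eigenvalues
= 4/10 + 9/10 + 2/10 + 9/10 + 4/10 + 4/10
= 32/10
= 3.2000

3.2000


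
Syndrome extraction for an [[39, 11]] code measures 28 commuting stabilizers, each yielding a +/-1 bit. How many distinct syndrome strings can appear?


Each stabilizer generator gives a binary (+1 or -1) measurement outcome.
With 28 independent generators:
Total syndromes = 2^28
= 268435456

268435456


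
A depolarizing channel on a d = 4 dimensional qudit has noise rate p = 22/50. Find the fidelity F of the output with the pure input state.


F = (1-p) + p/d
= (1 - 0.4400) + 0.4400/4
= 0.5600 + 0.1100
= 0.6700

0.6700


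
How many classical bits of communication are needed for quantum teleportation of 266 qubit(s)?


Quantum teleportation requires 2 classical bits per qubit teleported.
266 qubit(s) -> 2 * 266 = 532 classical bits

532


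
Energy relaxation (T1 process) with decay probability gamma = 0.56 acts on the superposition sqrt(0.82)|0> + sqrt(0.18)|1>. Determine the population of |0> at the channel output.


For amplitude damping with parameter gamma on state sqrt(a)|0> + sqrt(b)|1>:
alpha^2 = 0.82, beta^2 = 0.18
P(|0>) = alpha^2 + gamma * beta^2
= 0.82 + 0.56 * 0.18
= 0.82 + 0.1008
= 0.9208

0.9208


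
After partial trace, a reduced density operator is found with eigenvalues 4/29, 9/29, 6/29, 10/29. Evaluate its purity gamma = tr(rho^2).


tr(rho^2) = sum of eigenvalues squared
= (4/29)^2 + (9/29)^2 + (6/29)^2 + (10/29)^2
= (16 + 81 + 36 + 100) / 841
= 233/841
= 0.2771

0.2771


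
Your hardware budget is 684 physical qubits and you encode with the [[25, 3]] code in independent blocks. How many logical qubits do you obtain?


Each code block uses 25 physical qubits for 3 logical qubit(s).
Number of complete blocks = floor(684 / 25) = 27
Logical qubits = 27 * 3
= 81

81


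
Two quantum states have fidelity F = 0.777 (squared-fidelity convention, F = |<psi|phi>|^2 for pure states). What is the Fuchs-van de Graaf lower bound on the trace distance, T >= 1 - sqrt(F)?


Fuchs-van de Graaf (squared-fidelity convention): 1 - sqrt(F) <= T <= sqrt(1 - F).
Lower bound: T >= 1 - sqrt(F)
sqrt(F) = sqrt(0.777) = 0.8815
T >= 1 - 0.8815
T >= 0.1185

0.1185


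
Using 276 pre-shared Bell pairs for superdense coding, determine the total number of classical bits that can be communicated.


Superdense coding allows 2 classical bits per shared entangled pair.
276 pair(s) -> 2 * 276 = 552 classical bits

552


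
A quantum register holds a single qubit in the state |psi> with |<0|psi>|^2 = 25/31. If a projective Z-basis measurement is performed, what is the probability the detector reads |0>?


|alpha|^2 = 25/31 = 0.8065
|beta|^2 = 1 - 25/31 = 6/31 = 0.1935
P(|0>) = |alpha|^2 = 0.8065

0.8065


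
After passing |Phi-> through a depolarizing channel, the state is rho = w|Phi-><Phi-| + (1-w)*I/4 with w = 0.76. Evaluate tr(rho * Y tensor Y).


|Phi-> = (|00> - |11>)/sqrt(2)
For the pure Bell state, <Y_A Y_B> = +1 (Bell-state Pauli correlator).
The maximally-mixed part I/4 has tr(I/4 * P tensor P) = 0 for any traceless Pauli P.
So <Y_A Y_B>_rho = w * (+1) + (1 - w) * 0
= 0.76 * (+1)
= 0.7600

0.7600


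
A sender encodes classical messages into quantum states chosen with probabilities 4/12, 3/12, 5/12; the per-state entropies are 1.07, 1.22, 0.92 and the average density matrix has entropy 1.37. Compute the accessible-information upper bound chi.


chi = S(rho) - sum_i p_i * S(rho_i)
Weighted entropy = 4/12 * 1.07 + 3/12 * 1.22 + 5/12 * 0.92
= 1.0450
chi = 1.37 - 1.0450
= 0.3250

0.3250


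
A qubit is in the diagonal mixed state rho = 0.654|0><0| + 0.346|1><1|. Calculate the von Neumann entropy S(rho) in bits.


S = -p*log2(p) - (1-p)*log2(1-p)
p = 0.6540, 1-p = 0.3460
= -0.6540 * log2(0.6540) - 0.3460 * log2(0.3460)
= -(-0.4007) - (-0.5298)
= 0.9304

0.9304


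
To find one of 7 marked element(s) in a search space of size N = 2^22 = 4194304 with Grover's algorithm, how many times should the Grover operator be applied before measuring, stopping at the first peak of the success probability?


After j Grover iterations the success probability is P(j) = sin^2((2j+1)*theta), where sin(theta) = sqrt(k/N).
N = 2^22 = 4194304, k = 7
sin(theta) = sqrt(k/N) = 0.001291870757
theta = arcsin(sqrt(k/N)) = 0.001291871117 rad
P(j) reaches its first maximum when (2j+1)*theta is as close as possible to pi/2, i.e. j = round(pi/(4*theta) - 1/2).
pi/(4*theta) - 1/2 = 607.4540
(For comparison, the common estimate pi/4 * sqrt(N/k) = 607.9541; the exact maximiser is used here.)
Optimal iterations = 607

607


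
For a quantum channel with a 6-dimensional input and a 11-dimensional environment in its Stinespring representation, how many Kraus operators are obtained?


Tracing out the environment in an orthonormal basis {|i>_E} gives Kraus operators K_i = <i|_E U |0>_E.
Number of Kraus operators = dim(H_env) = d_env
= 11

11


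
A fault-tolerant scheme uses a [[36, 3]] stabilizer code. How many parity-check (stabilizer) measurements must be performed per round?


For an [[n,k]] stabilizer code:
Number of stabilizer generators = n - k
= 36 - 3
= 33

33


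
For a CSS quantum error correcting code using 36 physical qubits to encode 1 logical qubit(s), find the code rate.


Code rate R = k/n
= 1/36
= 0.0278

0.0278


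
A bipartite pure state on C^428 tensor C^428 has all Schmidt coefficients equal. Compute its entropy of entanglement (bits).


For a maximally entangled state in d x d:
S = log2(d) = log2(428)
= 8.7415

8.7415


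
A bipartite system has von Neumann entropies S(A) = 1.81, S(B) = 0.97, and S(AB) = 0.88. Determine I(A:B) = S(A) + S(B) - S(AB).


I(A:B) = S(A) + S(B) - S(AB)
= 1.81 + 0.97 - 0.88
= 1.9000

1.9000


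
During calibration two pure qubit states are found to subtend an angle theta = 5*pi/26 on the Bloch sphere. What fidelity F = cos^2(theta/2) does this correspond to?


For states separated by angle theta on Bloch sphere:
F = cos^2(theta/2)
theta = 5*pi/26 = 0.6042
theta/2 = 0.3021
cos(theta/2) = 0.9547
F = 0.9115

0.9115


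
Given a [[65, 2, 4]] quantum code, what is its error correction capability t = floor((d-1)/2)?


Code parameters: [[65, 2, 4]], distance d = 4.
Number of correctable errors = floor((d-1)/2)
= floor((4 - 1)/2)
= floor(3/2)
= 1

1


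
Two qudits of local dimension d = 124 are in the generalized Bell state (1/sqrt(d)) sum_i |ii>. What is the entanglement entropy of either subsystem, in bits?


For a maximally entangled state in d x d:
S = log2(d) = log2(124)
= 6.9542

6.9542


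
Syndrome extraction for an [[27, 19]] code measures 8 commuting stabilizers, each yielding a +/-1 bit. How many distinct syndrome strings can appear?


Each stabilizer generator gives a binary (+1 or -1) measurement outcome.
With 8 independent generators:
Total syndromes = 2^8
= 256

256


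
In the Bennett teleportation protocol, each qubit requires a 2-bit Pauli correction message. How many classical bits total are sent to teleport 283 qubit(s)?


Quantum teleportation requires 2 classical bits per qubit teleported.
283 qubit(s) -> 2 * 283 = 566 classical bits

566


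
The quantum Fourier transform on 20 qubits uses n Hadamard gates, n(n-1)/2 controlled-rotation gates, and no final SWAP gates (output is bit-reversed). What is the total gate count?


Hadamard gates: 20
Controlled rotations: n*(n-1)/2 = 20*19/2 = 190
SWAP gates: 0 (omitted)
Total = 20 + 190
= 210

210


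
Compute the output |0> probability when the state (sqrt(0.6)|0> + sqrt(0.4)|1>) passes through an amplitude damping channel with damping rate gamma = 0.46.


For amplitude damping with parameter gamma on state sqrt(a)|0> + sqrt(b)|1>:
alpha^2 = 0.6, beta^2 = 0.4
P(|0>) = alpha^2 + gamma * beta^2
= 0.6 + 0.46 * 0.4
= 0.6 + 0.1840
= 0.7840

0.7840


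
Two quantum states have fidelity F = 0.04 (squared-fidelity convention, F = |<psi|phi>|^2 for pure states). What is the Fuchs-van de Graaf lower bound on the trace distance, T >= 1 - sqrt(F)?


Fuchs-van de Graaf (squared-fidelity convention): 1 - sqrt(F) <= T <= sqrt(1 - F).
Lower bound: T >= 1 - sqrt(F)
sqrt(F) = sqrt(0.04) = 0.2000
T >= 1 - 0.2000
T >= 0.8000

0.8000


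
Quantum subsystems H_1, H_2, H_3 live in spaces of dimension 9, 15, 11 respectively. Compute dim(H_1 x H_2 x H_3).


dim(H_1 x H_2 x H_3) = 9 * 15 * 11
= 135 * 11
= 1485

1485


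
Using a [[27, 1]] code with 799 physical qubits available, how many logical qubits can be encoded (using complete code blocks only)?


Each code block uses 27 physical qubits for 1 logical qubit(s).
Number of complete blocks = floor(799 / 27) = 29
Logical qubits = 29 * 1
= 29

29


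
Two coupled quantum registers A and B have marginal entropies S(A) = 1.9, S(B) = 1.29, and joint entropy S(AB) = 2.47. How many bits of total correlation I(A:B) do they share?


I(A:B) = S(A) + S(B) - S(AB)
= 1.9 + 1.29 - 2.47
= 0.7200

0.7200


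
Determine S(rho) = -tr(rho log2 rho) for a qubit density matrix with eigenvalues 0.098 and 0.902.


S = -p*log2(p) - (1-p)*log2(1-p)
p = 0.0980, 1-p = 0.9020
= -0.0980 * log2(0.0980) - 0.9020 * log2(0.9020)
= -(-0.3284) - (-0.1342)
= 0.4626

0.4626


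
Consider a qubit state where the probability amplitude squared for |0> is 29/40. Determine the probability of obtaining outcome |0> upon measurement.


|alpha|^2 = 29/40 = 0.7250
|beta|^2 = 1 - 29/40 = 11/40 = 0.2750
P(|0>) = |alpha|^2 = 0.7250

0.7250


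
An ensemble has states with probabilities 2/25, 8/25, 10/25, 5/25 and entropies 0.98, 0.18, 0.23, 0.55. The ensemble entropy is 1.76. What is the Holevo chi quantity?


chi = S(rho) - sum_i p_i * S(rho_i)
Weighted entropy = 2/25 * 0.98 + 8/25 * 0.18 + 10/25 * 0.23 + 5/25 * 0.55
= 0.3380
chi = 1.76 - 0.3380
= 1.4220

1.4220


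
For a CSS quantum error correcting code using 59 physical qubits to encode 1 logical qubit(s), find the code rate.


Code rate R = k/n
= 1/59
= 0.0169

0.0169


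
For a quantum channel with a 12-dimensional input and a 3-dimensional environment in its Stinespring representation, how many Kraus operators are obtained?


Tracing out the environment in an orthonormal basis {|i>_E} gives Kraus operators K_i = <i|_E U |0>_E.
Number of Kraus operators = dim(H_env) = d_env
= 3

3


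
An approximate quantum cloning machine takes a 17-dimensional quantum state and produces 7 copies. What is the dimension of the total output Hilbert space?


Output space = H^(tensor 7) where dim(H) = 17
dim = 17^7
= 289 (after 2 factors)
= 4913 (after 3 factors)
= 83521 (after 4 factors)
= 1419857 (after 5 factors)
= 24137569 (after 6 factors)
= 410338673 (after 7 factors)
= 410338673

410338673


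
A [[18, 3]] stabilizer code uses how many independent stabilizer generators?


For an [[n,k]] stabilizer code:
Number of stabilizer generators = n - k
= 18 - 3
= 15

15


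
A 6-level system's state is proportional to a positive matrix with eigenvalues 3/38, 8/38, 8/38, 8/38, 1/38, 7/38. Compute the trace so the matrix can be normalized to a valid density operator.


tr(M) = sum of eigenvalues
= 3/38 + 8/38 + 8/38 + 8/38 + 1/38 + 7/38
= 35/38
= 0.9211

0.9211


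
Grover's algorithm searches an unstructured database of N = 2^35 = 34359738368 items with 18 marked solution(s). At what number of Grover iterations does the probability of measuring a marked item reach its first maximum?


After j Grover iterations the success probability is P(j) = sin^2((2j+1)*theta), where sin(theta) = sqrt(k/N).
N = 2^35 = 34359738368, k = 18
sin(theta) = sqrt(k/N) = 2.288818359e-05
theta = arcsin(sqrt(k/N)) = 2.28881836e-05 rad
P(j) reaches its first maximum when (2j+1)*theta is as close as possible to pi/2, i.e. j = round(pi/(4*theta) - 1/2).
pi/(4*theta) - 1/2 = 34314.0694
(For comparison, the common estimate pi/4 * sqrt(N/k) = 34314.5694; the exact maximiser is used here.)
Optimal iterations = 34314

34314


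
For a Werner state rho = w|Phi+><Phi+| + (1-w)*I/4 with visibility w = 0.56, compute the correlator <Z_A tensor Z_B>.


|Phi+> = (|00> + |11>)/sqrt(2)
For the pure Bell state, <Z_A Z_B> = +1 (Bell-state Pauli correlator).
The maximally-mixed part I/4 has tr(I/4 * P tensor P) = 0 for any traceless Pauli P.
So <Z_A Z_B>_rho = w * (+1) + (1 - w) * 0
= 0.56 * (+1)
= 0.5600

0.5600


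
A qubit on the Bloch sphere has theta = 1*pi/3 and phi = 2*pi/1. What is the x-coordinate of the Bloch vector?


theta = 1.0472, phi = 6.2832
r_x = sin(theta)*cos(phi) = 0.8660 * 1.0000
r_x = 0.8660

0.8660


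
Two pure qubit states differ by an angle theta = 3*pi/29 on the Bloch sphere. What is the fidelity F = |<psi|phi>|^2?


For states separated by angle theta on Bloch sphere:
F = cos^2(theta/2)
theta = 3*pi/29 = 0.3250
theta/2 = 0.1625
cos(theta/2) = 0.9868
F = 0.9738

0.9738


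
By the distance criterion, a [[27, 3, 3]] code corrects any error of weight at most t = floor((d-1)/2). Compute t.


Code parameters: [[27, 3, 3]], distance d = 3.
Number of correctable errors = floor((d-1)/2)
= floor((3 - 1)/2)
= floor(2/2)
= 1

1


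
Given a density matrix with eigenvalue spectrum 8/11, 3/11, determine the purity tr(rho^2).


tr(rho^2) = sum of eigenvalues squared
= (8/11)^2 + (3/11)^2
= (64 + 9) / 121
= 73/121
= 0.6033

0.6033


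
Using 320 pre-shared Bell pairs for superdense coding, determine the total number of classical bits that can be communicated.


Superdense coding allows 2 classical bits per shared entangled pair.
320 pair(s) -> 2 * 320 = 640 classical bits

640


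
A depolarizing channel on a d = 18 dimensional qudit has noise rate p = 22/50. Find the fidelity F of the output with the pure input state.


F = (1-p) + p/d
= (1 - 0.4400) + 0.4400/18
= 0.5600 + 0.0244
= 0.5844

0.5844


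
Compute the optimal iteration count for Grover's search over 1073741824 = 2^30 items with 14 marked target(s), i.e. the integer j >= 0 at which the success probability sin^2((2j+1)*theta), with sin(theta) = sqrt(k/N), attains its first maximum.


After j Grover iterations the success probability is P(j) = sin^2((2j+1)*theta), where sin(theta) = sqrt(k/N).
N = 2^30 = 1073741824, k = 14
sin(theta) = sqrt(k/N) = 0.0001141863216
theta = arcsin(sqrt(k/N)) = 0.0001141863219 rad
P(j) reaches its first maximum when (2j+1)*theta is as close as possible to pi/2, i.e. j = round(pi/(4*theta) - 1/2).
pi/(4*theta) - 1/2 = 6877.7158
(For comparison, the common estimate pi/4 * sqrt(N/k) = 6878.2158; the exact maximiser is used here.)
Optimal iterations = 6878

6878


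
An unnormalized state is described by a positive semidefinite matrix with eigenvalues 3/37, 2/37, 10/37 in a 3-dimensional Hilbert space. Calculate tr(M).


tr(M) = sum of eigenvalues
= 3/37 + 2/37 + 10/37
= 15/37
= 0.4054

0.4054


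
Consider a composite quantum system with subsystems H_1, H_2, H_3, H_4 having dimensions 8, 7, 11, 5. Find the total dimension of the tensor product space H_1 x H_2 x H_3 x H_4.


dim(H_1 x H_2 x H_3 x H_4) = 8 * 7 * 11 * 5
= 56 * 11 * 5
= 616 * 5
= 3080

3080


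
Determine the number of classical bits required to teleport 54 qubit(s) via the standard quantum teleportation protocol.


Quantum teleportation requires 2 classical bits per qubit teleported.
54 qubit(s) -> 2 * 54 = 108 classical bits

108


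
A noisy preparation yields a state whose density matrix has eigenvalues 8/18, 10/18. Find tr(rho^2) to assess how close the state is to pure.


tr(rho^2) = sum of eigenvalues squared
= (8/18)^2 + (10/18)^2
= (64 + 100) / 324
= 164/324
= 0.5062

0.5062


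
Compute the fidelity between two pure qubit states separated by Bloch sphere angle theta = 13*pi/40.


For states separated by angle theta on Bloch sphere:
F = cos^2(theta/2)
theta = 13*pi/40 = 1.0210
theta/2 = 0.5105
cos(theta/2) = 0.8725
F = 0.7612

0.7612


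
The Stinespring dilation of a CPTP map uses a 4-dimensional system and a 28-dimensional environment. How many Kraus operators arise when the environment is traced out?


Tracing out the environment in an orthonormal basis {|i>_E} gives Kraus operators K_i = <i|_E U |0>_E.
Number of Kraus operators = dim(H_env) = d_env
= 28

28


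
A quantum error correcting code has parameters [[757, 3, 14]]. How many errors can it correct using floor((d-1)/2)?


Code parameters: [[757, 3, 14]], distance d = 14.
Number of correctable errors = floor((d-1)/2)
= floor((14 - 1)/2)
= floor(13/2)
= 6

6


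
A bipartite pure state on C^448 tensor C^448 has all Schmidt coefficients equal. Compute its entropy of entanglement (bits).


For a maximally entangled state in d x d:
S = log2(d) = log2(448)
= 8.8074

8.8074


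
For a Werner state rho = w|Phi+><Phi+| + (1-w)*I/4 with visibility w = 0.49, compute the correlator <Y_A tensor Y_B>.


|Phi+> = (|00> + |11>)/sqrt(2)
For the pure Bell state, <Y_A Y_B> = -1 (Bell-state Pauli correlator).
The maximally-mixed part I/4 has tr(I/4 * P tensor P) = 0 for any traceless Pauli P.
So <Y_A Y_B>_rho = w * (-1) + (1 - w) * 0
= 0.49 * (-1)
= -0.4900

-0.4900


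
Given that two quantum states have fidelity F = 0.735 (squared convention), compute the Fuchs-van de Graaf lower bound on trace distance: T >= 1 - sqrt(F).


Fuchs-van de Graaf (squared-fidelity convention): 1 - sqrt(F) <= T <= sqrt(1 - F).
Lower bound: T >= 1 - sqrt(F)
sqrt(F) = sqrt(0.735) = 0.8573
T >= 1 - 0.8573
T >= 0.1427

0.1427


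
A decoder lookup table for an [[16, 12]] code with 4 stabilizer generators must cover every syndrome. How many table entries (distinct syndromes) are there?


Each stabilizer generator gives a binary (+1 or -1) measurement outcome.
With 4 independent generators:
Total syndromes = 2^4
= 16

16


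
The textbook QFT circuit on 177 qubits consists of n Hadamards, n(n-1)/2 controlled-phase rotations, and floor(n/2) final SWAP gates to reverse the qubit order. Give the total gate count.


Hadamard gates: 177
Controlled rotations: n*(n-1)/2 = 177*176/2 = 15576
SWAP gates: floor(n/2) = floor(177/2) = 88
Total = 177 + 15576 + 88
= 15841

15841


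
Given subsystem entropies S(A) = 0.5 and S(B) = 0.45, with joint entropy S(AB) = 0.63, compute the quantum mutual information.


I(A:B) = S(A) + S(B) - S(AB)
= 0.5 + 0.45 - 0.63
= 0.3200

0.3200


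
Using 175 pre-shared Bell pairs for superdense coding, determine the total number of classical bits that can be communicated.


Superdense coding allows 2 classical bits per shared entangled pair.
175 pair(s) -> 2 * 175 = 350 classical bits

350


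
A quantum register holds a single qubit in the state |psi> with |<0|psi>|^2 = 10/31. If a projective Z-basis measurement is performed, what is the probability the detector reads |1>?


|alpha|^2 = 10/31 = 0.3226
|beta|^2 = 1 - 10/31 = 21/31 = 0.6774
P(|1>) = |beta|^2 = 0.6774

0.6774


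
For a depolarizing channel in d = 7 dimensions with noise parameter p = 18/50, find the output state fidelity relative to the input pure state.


F = (1-p) + p/d
= (1 - 0.3600) + 0.3600/7
= 0.6400 + 0.0514
= 0.6914

0.6914


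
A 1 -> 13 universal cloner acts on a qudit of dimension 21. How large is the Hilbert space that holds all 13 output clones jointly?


Output space = H^(tensor 13) where dim(H) = 21
dim = 21^13
= 441 (after 2 factors)
= 9261 (after 3 factors)
= 194481 (after 4 factors)
= 4084101 (after 5 factors)
= 85766121 (after 6 factors)
= 1801088541 (after 7 factors)
= 37822859361 (after 8 factors)
= 794280046581 (after 9 factors)
= 16679880978201 (after 10 factors)
= 350277500542221 (after 11 factors)
= 7355827511386641 (after 12 factors)
= 154472377739119461 (after 13 factors)
= 154472377739119461

154472377739119461


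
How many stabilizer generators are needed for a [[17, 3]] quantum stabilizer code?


For an [[n,k]] stabilizer code:
Number of stabilizer generators = n - k
= 17 - 3
= 14

14


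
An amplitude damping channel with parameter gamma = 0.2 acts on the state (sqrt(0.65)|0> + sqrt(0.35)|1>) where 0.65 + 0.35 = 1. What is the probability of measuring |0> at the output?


For amplitude damping with parameter gamma on state sqrt(a)|0> + sqrt(b)|1>:
alpha^2 = 0.65, beta^2 = 0.35
P(|0>) = alpha^2 + gamma * beta^2
= 0.65 + 0.2 * 0.35
= 0.65 + 0.0700
= 0.7200

0.7200


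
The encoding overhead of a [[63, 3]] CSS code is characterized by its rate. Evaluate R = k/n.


Code rate R = k/n
= 3/63
= 0.0476

0.0476


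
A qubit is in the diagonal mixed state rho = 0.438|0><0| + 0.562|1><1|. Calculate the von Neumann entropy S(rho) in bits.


S = -p*log2(p) - (1-p)*log2(1-p)
p = 0.4380, 1-p = 0.5620
= -0.4380 * log2(0.4380) - 0.5620 * log2(0.5620)
= -(-0.5217) - (-0.4672)
= 0.9889

0.9889


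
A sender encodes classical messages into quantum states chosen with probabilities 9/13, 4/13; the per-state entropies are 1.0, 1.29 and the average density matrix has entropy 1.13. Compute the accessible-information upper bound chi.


chi = S(rho) - sum_i p_i * S(rho_i)
Weighted entropy = 9/13 * 1.0 + 4/13 * 1.29
= 1.0892
chi = 1.13 - 1.0892
= 0.0408

0.0408


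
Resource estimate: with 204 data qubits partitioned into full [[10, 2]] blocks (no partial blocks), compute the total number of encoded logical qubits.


Each code block uses 10 physical qubits for 2 logical qubit(s).
Number of complete blocks = floor(204 / 10) = 20
Logical qubits = 20 * 2
= 40

40


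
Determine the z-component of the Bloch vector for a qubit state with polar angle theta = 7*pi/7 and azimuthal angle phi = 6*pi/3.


theta = 3.1416, phi = 6.2832
r_z = cos(theta) = -1.0000

-1.0000


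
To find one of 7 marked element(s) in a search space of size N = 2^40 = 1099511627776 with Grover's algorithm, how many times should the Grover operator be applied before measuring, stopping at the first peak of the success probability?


After j Grover iterations the success probability is P(j) = sin^2((2j+1)*theta), where sin(theta) = sqrt(k/N).
N = 2^40 = 1099511627776, k = 7
sin(theta) = sqrt(k/N) = 2.523185073e-06
theta = arcsin(sqrt(k/N)) = 2.523185073e-06 rad
P(j) reaches its first maximum when (2j+1)*theta is as close as possible to pi/2, i.e. j = round(pi/(4*theta) - 1/2).
pi/(4*theta) - 1/2 = 311272.0150
(For comparison, the common estimate pi/4 * sqrt(N/k) = 311272.5150; the exact maximiser is used here.)
Optimal iterations = 311272

311272


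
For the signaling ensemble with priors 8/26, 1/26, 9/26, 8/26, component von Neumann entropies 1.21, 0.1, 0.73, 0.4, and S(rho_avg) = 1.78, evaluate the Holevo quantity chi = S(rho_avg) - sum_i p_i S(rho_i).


chi = S(rho) - sum_i p_i * S(rho_i)
Weighted entropy = 8/26 * 1.21 + 1/26 * 0.1 + 9/26 * 0.73 + 8/26 * 0.4
= 0.7519
chi = 1.78 - 0.7519
= 1.0281

1.0281


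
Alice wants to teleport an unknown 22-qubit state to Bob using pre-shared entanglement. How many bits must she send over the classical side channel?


Quantum teleportation requires 2 classical bits per qubit teleported.
22 qubit(s) -> 2 * 22 = 44 classical bits

44


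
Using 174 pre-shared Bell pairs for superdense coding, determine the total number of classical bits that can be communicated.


Superdense coding allows 2 classical bits per shared entangled pair.
174 pair(s) -> 2 * 174 = 348 classical bits

348


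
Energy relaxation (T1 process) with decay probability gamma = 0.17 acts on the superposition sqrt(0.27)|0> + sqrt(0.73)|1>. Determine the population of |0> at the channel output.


For amplitude damping with parameter gamma on state sqrt(a)|0> + sqrt(b)|1>:
alpha^2 = 0.27, beta^2 = 0.73
P(|0>) = alpha^2 + gamma * beta^2
= 0.27 + 0.17 * 0.73
= 0.27 + 0.1241
= 0.3941

0.3941


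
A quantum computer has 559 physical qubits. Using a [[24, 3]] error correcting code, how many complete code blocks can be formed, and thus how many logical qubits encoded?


Each code block uses 24 physical qubits for 3 logical qubit(s).
Number of complete blocks = floor(559 / 24) = 23
Logical qubits = 23 * 3
= 69

69


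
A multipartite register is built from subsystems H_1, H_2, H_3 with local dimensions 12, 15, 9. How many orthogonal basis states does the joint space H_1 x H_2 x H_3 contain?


dim(H_1 x H_2 x H_3) = 12 * 15 * 9
= 180 * 9
= 1620

1620


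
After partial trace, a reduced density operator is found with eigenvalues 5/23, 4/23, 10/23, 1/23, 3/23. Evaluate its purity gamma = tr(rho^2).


tr(rho^2) = sum of eigenvalues squared
= (5/23)^2 + (4/23)^2 + (10/23)^2 + (1/23)^2 + (3/23)^2
= (25 + 16 + 100 + 1 + 9) / 529
= 151/529
= 0.2854

0.2854


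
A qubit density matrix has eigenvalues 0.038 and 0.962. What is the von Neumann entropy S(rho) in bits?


S = -p*log2(p) - (1-p)*log2(1-p)
p = 0.0380, 1-p = 0.9620
= -0.0380 * log2(0.0380) - 0.9620 * log2(0.9620)
= -(-0.1793) - (-0.0538)
= 0.2330

0.2330


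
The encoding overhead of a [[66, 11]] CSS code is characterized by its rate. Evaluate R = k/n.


Code rate R = k/n
= 11/66
= 0.1667

0.1667


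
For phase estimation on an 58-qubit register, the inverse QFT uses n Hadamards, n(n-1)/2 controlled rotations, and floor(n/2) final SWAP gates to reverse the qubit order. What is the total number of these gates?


Hadamard gates: 58
Controlled rotations: n*(n-1)/2 = 58*57/2 = 1653
SWAP gates: floor(n/2) = floor(58/2) = 29
Total = 58 + 1653 + 29
= 1740

1740


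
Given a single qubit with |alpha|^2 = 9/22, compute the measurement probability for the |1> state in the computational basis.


|alpha|^2 = 9/22 = 0.4091
|beta|^2 = 1 - 9/22 = 13/22 = 0.5909
P(|1>) = |beta|^2 = 0.5909

0.5909


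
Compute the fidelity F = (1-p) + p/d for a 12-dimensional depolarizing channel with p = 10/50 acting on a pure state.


F = (1-p) + p/d
= (1 - 0.2000) + 0.2000/12
= 0.8000 + 0.0167
= 0.8167

0.8167


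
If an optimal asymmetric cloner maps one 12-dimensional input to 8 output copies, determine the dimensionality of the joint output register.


Output space = H^(tensor 8) where dim(H) = 12
dim = 12^8
= 144 (after 2 factors)
= 1728 (after 3 factors)
= 20736 (after 4 factors)
= 248832 (after 5 factors)
= 2985984 (after 6 factors)
= 35831808 (after 7 factors)
= 429981696 (after 8 factors)
= 429981696

429981696


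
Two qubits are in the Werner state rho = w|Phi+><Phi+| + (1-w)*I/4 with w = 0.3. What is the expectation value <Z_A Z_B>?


|Phi+> = (|00> + |11>)/sqrt(2)
For the pure Bell state, <Z_A Z_B> = +1 (Bell-state Pauli correlator).
The maximally-mixed part I/4 has tr(I/4 * P tensor P) = 0 for any traceless Pauli P.
So <Z_A Z_B>_rho = w * (+1) + (1 - w) * 0
= 0.3 * (+1)
= 0.3000

0.3000


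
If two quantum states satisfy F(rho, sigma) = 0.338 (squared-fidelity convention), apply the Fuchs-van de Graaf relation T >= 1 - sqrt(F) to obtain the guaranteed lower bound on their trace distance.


Fuchs-van de Graaf (squared-fidelity convention): 1 - sqrt(F) <= T <= sqrt(1 - F).
Lower bound: T >= 1 - sqrt(F)
sqrt(F) = sqrt(0.338) = 0.5814
T >= 1 - 0.5814
T >= 0.4186

0.4186


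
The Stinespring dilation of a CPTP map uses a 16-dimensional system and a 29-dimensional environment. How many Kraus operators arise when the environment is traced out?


Tracing out the environment in an orthonormal basis {|i>_E} gives Kraus operators K_i = <i|_E U |0>_E.
Number of Kraus operators = dim(H_env) = d_env
= 29

29


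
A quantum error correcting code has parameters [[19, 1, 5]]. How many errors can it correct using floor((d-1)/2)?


Code parameters: [[19, 1, 5]], distance d = 5.
Number of correctable errors = floor((d-1)/2)
= floor((5 - 1)/2)
= floor(4/2)
= 2

2


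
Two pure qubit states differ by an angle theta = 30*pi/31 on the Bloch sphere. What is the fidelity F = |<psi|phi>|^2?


For states separated by angle theta on Bloch sphere:
F = cos^2(theta/2)
theta = 30*pi/31 = 3.0403
theta/2 = 1.5201
cos(theta/2) = 0.0506
F = 0.0026

0.0026


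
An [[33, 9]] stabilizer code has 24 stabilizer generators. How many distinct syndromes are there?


Each stabilizer generator gives a binary (+1 or -1) measurement outcome.
With 24 independent generators:
Total syndromes = 2^24
= 16777216

16777216


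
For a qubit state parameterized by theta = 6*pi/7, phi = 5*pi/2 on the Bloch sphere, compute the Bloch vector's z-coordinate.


theta = 2.6928, phi = 7.8540
r_z = cos(theta) = -0.9010

-0.9010


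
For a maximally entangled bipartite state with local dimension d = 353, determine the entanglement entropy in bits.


For a maximally entangled state in d x d:
S = log2(d) = log2(353)
= 8.4635

8.4635


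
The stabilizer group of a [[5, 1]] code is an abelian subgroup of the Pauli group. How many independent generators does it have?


For an [[n,k]] stabilizer code:
Number of stabilizer generators = n - k
= 5 - 1
= 4

4


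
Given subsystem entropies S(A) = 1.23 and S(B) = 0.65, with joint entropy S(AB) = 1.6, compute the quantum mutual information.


I(A:B) = S(A) + S(B) - S(AB)
= 1.23 + 0.65 - 1.6
= 0.2800

0.2800


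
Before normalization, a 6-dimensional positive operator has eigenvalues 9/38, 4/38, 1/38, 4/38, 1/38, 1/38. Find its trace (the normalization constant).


tr(M) = sum of eigenvalues
= 9/38 + 4/38 + 1/38 + 4/38 + 1/38 + 1/38
= 20/38
= 0.5263

0.5263


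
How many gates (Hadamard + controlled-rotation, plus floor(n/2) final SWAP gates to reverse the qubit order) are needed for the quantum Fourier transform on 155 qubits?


Hadamard gates: 155
Controlled rotations: n*(n-1)/2 = 155*154/2 = 11935
SWAP gates: floor(n/2) = floor(155/2) = 77
Total = 155 + 11935 + 77
= 12167

12167


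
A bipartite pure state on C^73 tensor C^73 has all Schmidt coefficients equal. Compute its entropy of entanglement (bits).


For a maximally entangled state in d x d:
S = log2(d) = log2(73)
= 6.1898

6.1898


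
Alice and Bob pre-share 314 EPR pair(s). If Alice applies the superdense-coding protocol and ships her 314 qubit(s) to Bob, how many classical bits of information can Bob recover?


Superdense coding allows 2 classical bits per shared entangled pair.
314 pair(s) -> 2 * 314 = 628 classical bits

628


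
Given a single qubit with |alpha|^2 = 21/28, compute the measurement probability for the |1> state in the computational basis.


|alpha|^2 = 21/28 = 0.7500
|beta|^2 = 1 - 21/28 = 7/28 = 0.2500
P(|1>) = |beta|^2 = 0.2500

0.2500


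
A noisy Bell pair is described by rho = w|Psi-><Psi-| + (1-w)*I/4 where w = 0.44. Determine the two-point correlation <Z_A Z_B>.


|Psi-> = (|01> - |10>)/sqrt(2)
For the pure Bell state, <Z_A Z_B> = -1 (Bell-state Pauli correlator).
The maximally-mixed part I/4 has tr(I/4 * P tensor P) = 0 for any traceless Pauli P.
So <Z_A Z_B>_rho = w * (-1) + (1 - w) * 0
= 0.44 * (-1)
= -0.4400

-0.4400


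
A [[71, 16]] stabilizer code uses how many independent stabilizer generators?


For an [[n,k]] stabilizer code:
Number of stabilizer generators = n - k
= 71 - 16
= 55

55


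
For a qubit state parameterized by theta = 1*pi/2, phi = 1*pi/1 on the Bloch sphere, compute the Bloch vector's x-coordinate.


theta = 1.5708, phi = 3.1416
r_x = sin(theta)*cos(phi) = 1.0000 * -1.0000
r_x = -1.0000

-1.0000


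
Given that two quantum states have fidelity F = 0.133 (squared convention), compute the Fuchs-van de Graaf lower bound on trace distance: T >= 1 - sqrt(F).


Fuchs-van de Graaf (squared-fidelity convention): 1 - sqrt(F) <= T <= sqrt(1 - F).
Lower bound: T >= 1 - sqrt(F)
sqrt(F) = sqrt(0.133) = 0.3647
T >= 1 - 0.3647
T >= 0.6353

0.6353


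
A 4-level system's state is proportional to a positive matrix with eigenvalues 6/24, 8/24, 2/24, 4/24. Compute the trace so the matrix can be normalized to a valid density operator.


tr(M) = sum of eigenvalues
= 6/24 + 8/24 + 2/24 + 4/24
= 20/24
= 0.8333

0.8333


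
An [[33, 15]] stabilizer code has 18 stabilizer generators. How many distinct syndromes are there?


Each stabilizer generator gives a binary (+1 or -1) measurement outcome.
With 18 independent generators:
Total syndromes = 2^18
= 262144

262144


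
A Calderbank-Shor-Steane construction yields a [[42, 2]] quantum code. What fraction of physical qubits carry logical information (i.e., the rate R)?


Code rate R = k/n
= 2/42
= 0.0476

0.0476


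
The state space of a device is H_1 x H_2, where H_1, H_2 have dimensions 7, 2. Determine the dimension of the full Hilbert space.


dim(H_1 x H_2) = 7 * 2
= 14

14


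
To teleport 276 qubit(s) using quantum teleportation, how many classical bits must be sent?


Quantum teleportation requires 2 classical bits per qubit teleported.
276 qubit(s) -> 2 * 276 = 552 classical bits

552


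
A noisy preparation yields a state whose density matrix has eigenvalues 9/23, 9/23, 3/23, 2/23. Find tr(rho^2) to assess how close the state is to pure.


tr(rho^2) = sum of eigenvalues squared
= (9/23)^2 + (9/23)^2 + (3/23)^2 + (2/23)^2
= (81 + 81 + 9 + 4) / 529
= 175/529
= 0.3308

0.3308


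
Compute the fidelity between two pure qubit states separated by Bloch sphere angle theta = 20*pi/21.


For states separated by angle theta on Bloch sphere:
F = cos^2(theta/2)
theta = 20*pi/21 = 2.9920
theta/2 = 1.4960
cos(theta/2) = 0.0747
F = 0.0056

0.0056


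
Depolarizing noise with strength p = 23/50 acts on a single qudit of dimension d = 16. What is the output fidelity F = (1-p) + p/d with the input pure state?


F = (1-p) + p/d
= (1 - 0.4600) + 0.4600/16
= 0.5400 + 0.0288
= 0.5688

0.5688


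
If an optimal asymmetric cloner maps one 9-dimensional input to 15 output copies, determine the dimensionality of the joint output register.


Output space = H^(tensor 15) where dim(H) = 9
dim = 9^15
= 81 (after 2 factors)
= 729 (after 3 factors)
= 6561 (after 4 factors)
= 59049 (after 5 factors)
= 531441 (after 6 factors)
= 4782969 (after 7 factors)
= 43046721 (after 8 factors)
= 387420489 (after 9 factors)
= 3486784401 (after 10 factors)
= 31381059609 (after 11 factors)
= 282429536481 (after 12 factors)
= 2541865828329 (after 13 factors)
= 22876792454961 (after 14 factors)
= 205891132094649 (after 15 factors)
= 205891132094649

205891132094649


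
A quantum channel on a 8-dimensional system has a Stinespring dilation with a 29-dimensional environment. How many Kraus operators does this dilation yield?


Tracing out the environment in an orthonormal basis {|i>_E} gives Kraus operators K_i = <i|_E U |0>_E.
Number of Kraus operators = dim(H_env) = d_env
= 29

29


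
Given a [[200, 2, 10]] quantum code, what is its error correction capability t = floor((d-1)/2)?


Code parameters: [[200, 2, 10]], distance d = 10.
Number of correctable errors = floor((d-1)/2)
= floor((10 - 1)/2)
= floor(9/2)
= 4

4
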